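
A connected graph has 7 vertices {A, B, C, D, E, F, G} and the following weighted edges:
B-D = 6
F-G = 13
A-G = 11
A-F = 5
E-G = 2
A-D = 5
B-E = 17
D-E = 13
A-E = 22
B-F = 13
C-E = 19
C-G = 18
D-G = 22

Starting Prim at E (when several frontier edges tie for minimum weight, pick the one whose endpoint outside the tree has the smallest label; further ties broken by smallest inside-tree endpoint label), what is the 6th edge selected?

C-G

Prim, starting at E.
Step 1: cheapest edge leaving the tree is E-G (2); add G.
Step 2: cheapest edge leaving the tree is A-G (11); add A.
Step 3: cheapest edge leaving the tree is A-D (5); add D.
Step 4: cheapest edge leaving the tree is A-F (5); add F.
Step 5: cheapest edge leaving the tree is B-D (6); add B.
Step 6: cheapest edge leaving the tree is C-G (18); add C.
The 6th edge added is C-G.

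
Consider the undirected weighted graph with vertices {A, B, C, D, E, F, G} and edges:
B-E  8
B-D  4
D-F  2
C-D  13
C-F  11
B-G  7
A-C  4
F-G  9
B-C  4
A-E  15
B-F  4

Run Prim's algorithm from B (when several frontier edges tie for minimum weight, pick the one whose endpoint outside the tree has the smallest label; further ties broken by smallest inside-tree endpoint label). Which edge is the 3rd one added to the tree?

Prim, starting at B.
Step 1: cheapest edge leaving the tree is B-C (4); add C.
Step 2: cheapest edge leaving the tree is A-C (4); add A.
Step 3: cheapest edge leaving the tree is B-D (4); add D.
Step 4: cheapest edge leaving the tree is D-F (2); add F.
Step 5: cheapest edge leaving the tree is B-G (7); add G.
Step 6: cheapest edge leaving the tree is B-E (8); add E.
The 3rd edge added is B-D.

B-D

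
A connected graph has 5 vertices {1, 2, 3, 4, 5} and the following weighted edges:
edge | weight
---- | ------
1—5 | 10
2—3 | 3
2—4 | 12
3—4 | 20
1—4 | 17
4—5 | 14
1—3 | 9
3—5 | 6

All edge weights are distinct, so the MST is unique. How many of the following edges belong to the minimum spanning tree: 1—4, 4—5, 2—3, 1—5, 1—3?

2

Sort edges by weight, then run Kruskal:
2—3 (3): add. Components now {1} {2,3} {4} {5}
3—5 (6): add. Components now {1} {2,3,5} {4}
1—3 (9): add. Components now {1,2,3,5} {4}
1—5 (10): skip — 1 and 5 already connected.
2—4 (12): add. Components now {1,2,3,4,5}
MST edge set: {2—3, 3—5, 1—3, 2—4}.
Of the listed edges, {2—3, 1—3} are in the MST → 2.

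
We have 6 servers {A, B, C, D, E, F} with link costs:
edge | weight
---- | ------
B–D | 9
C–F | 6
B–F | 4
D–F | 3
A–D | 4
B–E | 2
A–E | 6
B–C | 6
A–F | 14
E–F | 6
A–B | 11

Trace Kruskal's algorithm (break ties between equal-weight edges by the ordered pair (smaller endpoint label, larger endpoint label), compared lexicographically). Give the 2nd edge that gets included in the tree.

D-F

Kruskal's algorithm — process edges by increasing weight (ties by edge label):
B–E (2): add — endpoints in different components.
D–F (3): add — endpoints in different components.
A–D (4): add — endpoints in different components.
B–F (4): add — endpoints in different components.
A–E (6): skip — A and E already connected.
B–C (6): add — endpoints in different components.
The 2nd edge added is D–F.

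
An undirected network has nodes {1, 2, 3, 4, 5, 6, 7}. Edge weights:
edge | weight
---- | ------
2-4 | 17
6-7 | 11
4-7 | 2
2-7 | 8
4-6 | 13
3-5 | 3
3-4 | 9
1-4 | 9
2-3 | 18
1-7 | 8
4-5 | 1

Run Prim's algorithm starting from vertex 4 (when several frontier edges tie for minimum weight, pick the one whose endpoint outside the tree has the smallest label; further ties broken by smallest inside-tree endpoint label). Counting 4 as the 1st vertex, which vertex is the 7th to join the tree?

Prim, starting at 4.
Step 1: frontier [4-5 1, 4-7 2, 1-4 9, 3-4 9, 4-6 13, 2-4 17] → take 4-5 (1); add 5.
Step 2: frontier [4-7 2, 1-4 9, 3-4 9, 4-6 13, 2-4 17, 3-5 3] → take 4-7 (2); add 7.
Step 3: frontier [1-4 9, 3-4 9, 4-6 13, 2-4 17, 3-5 3, 1-7 8, 2-7 8, 6-7 11] → take 3-5 (3); add 3.
Step 4: frontier [2-3 18, 1-4 9, 4-6 13, 2-4 17, 1-7 8, 2-7 8, 6-7 11] → take 1-7 (8); add 1.
Step 5: frontier [2-3 18, 4-6 13, 2-4 17, 2-7 8, 6-7 11] → take 2-7 (8); add 2.
Step 6: frontier [4-6 13, 6-7 11] → take 6-7 (11); add 6.
Vertex order: 4, 5, 7, 3, 1, 2, 6. The 7th vertex is 6.

6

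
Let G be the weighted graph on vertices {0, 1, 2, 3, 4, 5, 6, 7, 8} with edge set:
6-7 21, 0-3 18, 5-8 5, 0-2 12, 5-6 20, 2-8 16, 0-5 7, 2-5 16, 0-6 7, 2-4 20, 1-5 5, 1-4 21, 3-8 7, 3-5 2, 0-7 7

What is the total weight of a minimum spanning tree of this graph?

Kruskal: consider edges lightest-first.
3-5 (2): add — endpoints in different components.
1-5 (5): add — endpoints in different components.
5-8 (5): add — endpoints in different components.
0-5 (7): add — endpoints in different components.
0-6 (7): add — endpoints in different components.
0-7 (7): add — endpoints in different components.
3-8 (7): skip — 3 and 8 already connected.
0-2 (12): add — endpoints in different components.
2-5 (16): skip — 2 and 5 already connected.
2-8 (16): skip — 2 and 8 already connected.
0-3 (18): skip — 0 and 3 already connected.
2-4 (20): add — endpoints in different components.
MST edges: 3-5, 1-5, 5-8, 0-5, 0-6, 0-7, 0-2, 2-4; total weight 2+5+5+7+7+7+12+20 = 65.

65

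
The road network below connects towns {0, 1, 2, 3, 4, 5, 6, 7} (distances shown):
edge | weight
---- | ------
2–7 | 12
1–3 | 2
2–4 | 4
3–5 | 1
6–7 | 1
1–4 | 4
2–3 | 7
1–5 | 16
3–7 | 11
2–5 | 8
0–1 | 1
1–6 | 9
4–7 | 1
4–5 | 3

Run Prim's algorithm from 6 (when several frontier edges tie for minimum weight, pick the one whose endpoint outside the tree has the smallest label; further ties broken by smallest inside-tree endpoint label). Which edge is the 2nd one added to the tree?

4-7

Grow the tree from 6 using Prim:
Step 1: frontier [6–7 1, 1–6 9] → take 6–7 (1); add 7.
Step 2: frontier [1–6 9, 4–7 1, 3–7 11, 2–7 12] → take 4–7 (1); add 4.
Step 3: frontier [4–5 3, 1–4 4, 2–4 4, 1–6 9, 3–7 11, 2–7 12] → take 4–5 (3); add 5.
Step 4: frontier [1–4 4, 2–4 4, 3–5 1, 2–5 8, 1–5 16, 1–6 9, 3–7 11, 2–7 12] → take 3–5 (1); add 3.
Step 5: frontier [1–3 2, 2–3 7, 1–4 4, 2–4 4, 2–5 8, 1–5 16, 1–6 9, 2–7 12] → take 1–3 (2); add 1.
Step 6: frontier [0–1 1, 2–3 7, 2–4 4, 2–5 8, 2–7 12] → take 0–1 (1); add 0.
Step 7: frontier [2–3 7, 2–4 4, 2–5 8, 2–7 12] → take 2–4 (4); add 2.
The 2nd edge added is 4–7.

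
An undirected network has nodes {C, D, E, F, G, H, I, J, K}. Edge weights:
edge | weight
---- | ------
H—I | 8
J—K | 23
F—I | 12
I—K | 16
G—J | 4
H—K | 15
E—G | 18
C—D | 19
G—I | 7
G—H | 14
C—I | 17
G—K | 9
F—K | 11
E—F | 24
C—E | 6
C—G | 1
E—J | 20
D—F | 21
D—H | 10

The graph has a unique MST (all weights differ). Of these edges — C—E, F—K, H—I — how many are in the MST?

3

Kruskal: consider edges lightest-first.
C—G (1): add — endpoints in different components.
G—J (4): add — endpoints in different components.
C—E (6): add — endpoints in different components.
G—I (7): add — endpoints in different components.
H—I (8): add — endpoints in different components.
G—K (9): add — endpoints in different components.
D—H (10): add — endpoints in different components.
F—K (11): add — endpoints in different components.
MST edge set: {C—G, G—J, C—E, G—I, H—I, G—K, D—H, F—K}.
Of the listed edges, {C—E, F—K, H—I} are in the MST → 3.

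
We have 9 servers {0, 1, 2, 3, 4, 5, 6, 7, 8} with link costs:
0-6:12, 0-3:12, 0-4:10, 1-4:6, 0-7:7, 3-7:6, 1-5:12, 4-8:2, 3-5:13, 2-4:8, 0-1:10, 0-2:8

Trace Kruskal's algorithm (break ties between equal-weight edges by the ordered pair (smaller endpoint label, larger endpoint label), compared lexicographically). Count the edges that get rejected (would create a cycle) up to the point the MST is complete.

Kruskal's algorithm — process edges by increasing weight (ties by edge label):
4-8 (2): add — endpoints in different components.
1-4 (6): add — endpoints in different components.
3-7 (6): add — endpoints in different components.
0-7 (7): add — endpoints in different components.
0-2 (8): add — endpoints in different components.
2-4 (8): add — endpoints in different components.
0-1 (10): skip — 0 and 1 already connected.
0-4 (10): skip — 0 and 4 already connected.
0-3 (12): skip — 0 and 3 already connected.
0-6 (12): add — endpoints in different components.
1-5 (12): add — endpoints in different components.
Edges rejected before the tree was complete: 3.

3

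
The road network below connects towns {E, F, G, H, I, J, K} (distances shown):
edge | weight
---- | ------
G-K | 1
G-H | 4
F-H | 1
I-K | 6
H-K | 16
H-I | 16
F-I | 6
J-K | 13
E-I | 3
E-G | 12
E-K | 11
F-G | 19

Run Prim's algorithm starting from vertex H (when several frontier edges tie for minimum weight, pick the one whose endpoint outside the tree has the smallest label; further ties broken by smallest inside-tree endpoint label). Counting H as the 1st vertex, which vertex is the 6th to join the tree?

E

Prim, starting at H.
Step 1: frontier [F-H 1, G-H 4, H-I 16, H-K 16] → take F-H (1); add F.
Step 2: frontier [F-I 6, F-G 19, G-H 4, H-I 16, H-K 16] → take G-H (4); add G.
Step 3: frontier [F-I 6, G-K 1, E-G 12, H-I 16, H-K 16] → take G-K (1); add K.
Step 4: frontier [F-I 6, E-G 12, H-I 16, I-K 6, E-K 11, J-K 13] → take F-I (6); add I.
Step 5: frontier [E-G 12, E-I 3, E-K 11, J-K 13] → take E-I (3); add E.
Step 6: frontier [J-K 13] → take J-K (13); add J.
Vertex order: H, F, G, K, I, E, J. The 6th vertex is E.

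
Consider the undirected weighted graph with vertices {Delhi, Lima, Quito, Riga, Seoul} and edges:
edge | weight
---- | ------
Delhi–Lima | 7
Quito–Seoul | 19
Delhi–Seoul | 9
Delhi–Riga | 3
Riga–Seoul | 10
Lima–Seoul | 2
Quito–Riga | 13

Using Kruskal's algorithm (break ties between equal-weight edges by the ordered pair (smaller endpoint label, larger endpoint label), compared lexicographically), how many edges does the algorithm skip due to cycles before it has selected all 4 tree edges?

2

Sort edges by weight, then run Kruskal:
Lima–Seoul (2): add. Components now {Riga} {Quito} {Delhi} {Lima,Seoul}
Delhi–Riga (3): add. Components now {Delhi,Riga} {Quito} {Lima,Seoul}
Delhi–Lima (7): add. Components now {Delhi,Lima,Riga,Seoul} {Quito}
Delhi–Seoul (9): skip — Delhi and Seoul already connected.
Riga–Seoul (10): skip — Riga and Seoul already connected.
Quito–Riga (13): add. Components now {Delhi,Lima,Quito,Riga,Seoul}
Edges rejected before the tree was complete: 2.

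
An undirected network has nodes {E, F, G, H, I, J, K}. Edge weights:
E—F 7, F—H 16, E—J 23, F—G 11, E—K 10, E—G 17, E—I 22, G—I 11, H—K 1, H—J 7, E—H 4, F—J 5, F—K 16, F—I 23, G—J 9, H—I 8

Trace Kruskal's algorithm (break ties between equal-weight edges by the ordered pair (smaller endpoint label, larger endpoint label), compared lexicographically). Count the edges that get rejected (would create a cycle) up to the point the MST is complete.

1

Kruskal's algorithm — process edges by increasing weight (ties by edge label):
H—K (1): add. Components now {E} {F} {G} {H,K} {I} {J}
E—H (4): add. Components now {E,H,K} {F} {G} {I} {J}
F—J (5): add. Components now {E,H,K} {F,J} {G} {I}
E—F (7): add. Components now {E,F,H,J,K} {G} {I}
H—J (7): skip — H and J already connected.
H—I (8): add. Components now {E,F,H,I,J,K} {G}
G—J (9): add. Components now {E,F,G,H,I,J,K}
Edges rejected before the tree was complete: 1.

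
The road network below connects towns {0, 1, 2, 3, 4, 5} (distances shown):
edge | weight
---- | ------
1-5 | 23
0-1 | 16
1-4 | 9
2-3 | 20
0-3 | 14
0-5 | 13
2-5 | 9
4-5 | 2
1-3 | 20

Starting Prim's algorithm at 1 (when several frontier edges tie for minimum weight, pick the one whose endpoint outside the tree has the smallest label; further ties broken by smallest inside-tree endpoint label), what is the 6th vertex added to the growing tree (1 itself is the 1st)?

3

Grow the tree from 1 using Prim:
Step 1: cheapest edge leaving the tree is 1-4 (9); add 4.
Step 2: cheapest edge leaving the tree is 4-5 (2); add 5.
Step 3: cheapest edge leaving the tree is 2-5 (9); add 2.
Step 4: cheapest edge leaving the tree is 0-5 (13); add 0.
Step 5: cheapest edge leaving the tree is 0-3 (14); add 3.
Vertex order: 1, 4, 5, 2, 0, 3. The 6th vertex is 3.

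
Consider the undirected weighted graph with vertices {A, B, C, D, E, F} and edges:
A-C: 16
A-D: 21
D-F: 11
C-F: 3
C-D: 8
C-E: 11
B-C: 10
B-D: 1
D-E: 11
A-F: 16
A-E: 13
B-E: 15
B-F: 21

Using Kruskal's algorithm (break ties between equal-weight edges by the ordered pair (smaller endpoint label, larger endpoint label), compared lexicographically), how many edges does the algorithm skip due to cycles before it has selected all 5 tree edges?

Sort edges by weight, then run Kruskal:
B-D (1): add. Components now {A} {B,D} {C} {E} {F}
C-F (3): add. Components now {A} {B,D} {C,F} {E}
C-D (8): add. Components now {A} {B,C,D,F} {E}
B-C (10): skip — B and C already connected.
C-E (11): add. Components now {A} {B,C,D,E,F}
D-E (11): skip — D and E already connected.
D-F (11): skip — D and F already connected.
A-E (13): add. Components now {A,B,C,D,E,F}
Edges rejected before the tree was complete: 3.

3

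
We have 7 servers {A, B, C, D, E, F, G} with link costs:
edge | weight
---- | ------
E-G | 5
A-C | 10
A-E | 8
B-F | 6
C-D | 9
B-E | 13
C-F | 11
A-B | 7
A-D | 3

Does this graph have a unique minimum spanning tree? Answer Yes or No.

Yes

Sort edges by weight, then run Kruskal:
A-D (3): add. Components now {A,D} {B} {C} {E} {F} {G}
E-G (5): add. Components now {A,D} {B} {C} {E,G} {F}
B-F (6): add. Components now {A,D} {B,F} {C} {E,G}
A-B (7): add. Components now {A,B,D,F} {C} {E,G}
A-E (8): add. Components now {A,B,D,E,F,G} {C}
C-D (9): add. Components now {A,B,C,D,E,F,G}
Every non-tree edge has weight strictly greater than the heaviest edge on the tree path between its endpoints, so the MST is unique.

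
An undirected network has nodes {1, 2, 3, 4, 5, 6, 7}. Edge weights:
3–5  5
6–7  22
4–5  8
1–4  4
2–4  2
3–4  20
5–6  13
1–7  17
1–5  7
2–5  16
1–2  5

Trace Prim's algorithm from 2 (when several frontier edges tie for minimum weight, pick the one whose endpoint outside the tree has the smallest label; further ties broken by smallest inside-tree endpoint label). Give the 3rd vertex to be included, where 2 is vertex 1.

1

Prim, starting at 2.
Step 1: frontier [2–4 2, 1–2 5, 2–5 16] → take 2–4 (2); add 4.
Step 2: frontier [1–2 5, 2–5 16, 1–4 4, 4–5 8, 3–4 20] → take 1–4 (4); add 1.
Step 3: frontier [1–5 7, 1–7 17, 2–5 16, 4–5 8, 3–4 20] → take 1–5 (7); add 5.
Step 4: frontier [1–7 17, 3–4 20, 3–5 5, 5–6 13] → take 3–5 (5); add 3.
Step 5: frontier [1–7 17, 5–6 13] → take 5–6 (13); add 6.
Step 6: frontier [1–7 17, 6–7 22] → take 1–7 (17); add 7.
Vertex order: 2, 4, 1, 5, 3, 6, 7. The 3rd vertex is 1.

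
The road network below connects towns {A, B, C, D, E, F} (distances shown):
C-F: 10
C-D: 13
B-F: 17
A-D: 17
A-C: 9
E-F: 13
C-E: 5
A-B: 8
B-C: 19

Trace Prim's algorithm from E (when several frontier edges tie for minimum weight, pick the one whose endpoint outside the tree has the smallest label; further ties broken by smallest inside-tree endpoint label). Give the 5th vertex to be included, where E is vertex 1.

F

Grow the tree from E using Prim:
Step 1: frontier [C-E 5, E-F 13] → take C-E (5); add C.
Step 2: frontier [A-C 9, C-F 10, C-D 13, B-C 19, E-F 13] → take A-C (9); add A.
Step 3: frontier [A-B 8, A-D 17, C-F 10, C-D 13, B-C 19, E-F 13] → take A-B (8); add B.
Step 4: frontier [A-D 17, B-F 17, C-F 10, C-D 13, E-F 13] → take C-F (10); add F.
Step 5: frontier [A-D 17, C-D 13] → take C-D (13); add D.
Vertex order: E, C, A, B, F, D. The 5th vertex is F.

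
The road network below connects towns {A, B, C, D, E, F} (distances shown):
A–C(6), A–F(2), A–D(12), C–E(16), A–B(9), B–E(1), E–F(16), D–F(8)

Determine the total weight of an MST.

26

Kruskal: consider edges lightest-first.
B–E (1): add. Components now {A} {B,E} {C} {D} {F}
A–F (2): add. Components now {A,F} {B,E} {C} {D}
A–C (6): add. Components now {A,C,F} {B,E} {D}
D–F (8): add. Components now {A,C,D,F} {B,E}
A–B (9): add. Components now {A,B,C,D,E,F}
MST edges: B–E, A–F, A–C, D–F, A–B; total weight 1+2+6+8+9 = 26.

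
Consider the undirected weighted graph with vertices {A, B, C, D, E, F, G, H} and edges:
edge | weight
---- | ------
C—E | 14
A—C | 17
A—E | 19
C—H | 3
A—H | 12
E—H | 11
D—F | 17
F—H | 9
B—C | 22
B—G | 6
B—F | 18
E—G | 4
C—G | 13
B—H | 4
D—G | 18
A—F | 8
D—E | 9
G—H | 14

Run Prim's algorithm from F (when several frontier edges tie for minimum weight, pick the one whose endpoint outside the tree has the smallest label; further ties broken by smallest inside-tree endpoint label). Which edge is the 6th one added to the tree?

E-G

Grow the tree from F using Prim:
Step 1: cheapest edge leaving the tree is A—F (8); add A.
Step 2: cheapest edge leaving the tree is F—H (9); add H.
Step 3: cheapest edge leaving the tree is C—H (3); add C.
Step 4: cheapest edge leaving the tree is B—H (4); add B.
Step 5: cheapest edge leaving the tree is B—G (6); add G.
Step 6: cheapest edge leaving the tree is E—G (4); add E.
Step 7: cheapest edge leaving the tree is D—E (9); add D.
The 6th edge added is E—G.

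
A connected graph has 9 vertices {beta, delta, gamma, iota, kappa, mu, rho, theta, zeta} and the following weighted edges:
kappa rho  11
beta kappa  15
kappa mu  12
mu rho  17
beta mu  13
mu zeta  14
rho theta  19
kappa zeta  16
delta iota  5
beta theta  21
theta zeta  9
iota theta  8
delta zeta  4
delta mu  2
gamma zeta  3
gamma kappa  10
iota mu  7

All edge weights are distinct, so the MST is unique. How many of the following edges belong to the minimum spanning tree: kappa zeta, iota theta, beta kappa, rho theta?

Kruskal: consider edges lightest-first.
delta mu (2): add — endpoints in different components.
gamma zeta (3): add — endpoints in different components.
delta zeta (4): add — endpoints in different components.
delta iota (5): add — endpoints in different components.
iota mu (7): skip — mu and iota already connected.
iota theta (8): add — endpoints in different components.
theta zeta (9): skip — zeta and theta already connected.
gamma kappa (10): add — endpoints in different components.
kappa rho (11): add — endpoints in different components.
kappa mu (12): skip — kappa and mu already connected.
beta mu (13): add — endpoints in different components.
MST edge set: {delta mu, gamma zeta, delta zeta, delta iota, iota theta, gamma kappa, kappa rho, beta mu}.
Of the listed edges, {iota theta} are in the MST → 1.

1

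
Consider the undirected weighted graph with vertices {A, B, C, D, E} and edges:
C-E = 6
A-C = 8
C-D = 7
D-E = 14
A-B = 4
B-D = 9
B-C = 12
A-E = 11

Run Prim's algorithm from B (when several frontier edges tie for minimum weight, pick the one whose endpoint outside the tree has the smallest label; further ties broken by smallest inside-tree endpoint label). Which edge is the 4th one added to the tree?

C-D

Prim's algorithm from B:
Step 1: frontier [A-B 4, B-D 9, B-C 12] → take A-B (4); add A.
Step 2: frontier [A-C 8, A-E 11, B-D 9, B-C 12] → take A-C (8); add C.
Step 3: frontier [A-E 11, B-D 9, C-E 6, C-D 7] → take C-E (6); add E.
Step 4: frontier [B-D 9, C-D 7, D-E 14] → take C-D (7); add D.
The 4th edge added is C-D.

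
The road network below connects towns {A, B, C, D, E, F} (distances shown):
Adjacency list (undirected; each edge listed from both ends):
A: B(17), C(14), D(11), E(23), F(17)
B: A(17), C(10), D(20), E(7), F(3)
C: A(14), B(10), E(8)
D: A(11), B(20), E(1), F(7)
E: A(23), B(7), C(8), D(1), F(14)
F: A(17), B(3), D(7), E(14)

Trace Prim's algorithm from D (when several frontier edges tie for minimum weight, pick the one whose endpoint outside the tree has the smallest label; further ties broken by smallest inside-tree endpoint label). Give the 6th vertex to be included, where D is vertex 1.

A

Prim, starting at D.
Step 1: frontier [D–E 1, D–F 7, A–D 11, B–D 20] → take D–E (1); add E.
Step 2: frontier [D–F 7, A–D 11, B–D 20, B–E 7, C–E 8, E–F 14, A–E 23] → take B–E (7); add B.
Step 3: frontier [B–F 3, B–C 10, A–B 17, D–F 7, A–D 11, C–E 8, E–F 14, A–E 23] → take B–F (3); add F.
Step 4: frontier [B–C 10, A–B 17, A–D 11, C–E 8, A–E 23, A–F 17] → take C–E (8); add C.
Step 5: frontier [A–B 17, A–C 14, A–D 11, A–E 23, A–F 17] → take A–D (11); add A.
Vertex order: D, E, B, F, C, A. The 6th vertex is A.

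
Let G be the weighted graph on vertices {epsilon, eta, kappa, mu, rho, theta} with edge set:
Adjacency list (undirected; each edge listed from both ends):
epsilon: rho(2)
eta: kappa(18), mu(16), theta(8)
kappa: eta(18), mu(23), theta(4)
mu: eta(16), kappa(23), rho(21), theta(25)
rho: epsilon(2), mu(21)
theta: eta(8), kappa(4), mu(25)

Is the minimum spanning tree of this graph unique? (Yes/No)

Sort edges by weight, then run Kruskal:
epsilon-rho (2): add. Components now {epsilon,rho} {kappa} {eta} {mu} {theta}
kappa-theta (4): add. Components now {epsilon,rho} {kappa,theta} {eta} {mu}
eta-theta (8): add. Components now {epsilon,rho} {eta,kappa,theta} {mu}
eta-mu (16): add. Components now {epsilon,rho} {eta,kappa,mu,theta}
eta-kappa (18): skip — kappa and eta already connected.
mu-rho (21): add. Components now {epsilon,eta,kappa,mu,rho,theta}
Every non-tree edge has weight strictly greater than the heaviest edge on the tree path between its endpoints, so the MST is unique.

Yes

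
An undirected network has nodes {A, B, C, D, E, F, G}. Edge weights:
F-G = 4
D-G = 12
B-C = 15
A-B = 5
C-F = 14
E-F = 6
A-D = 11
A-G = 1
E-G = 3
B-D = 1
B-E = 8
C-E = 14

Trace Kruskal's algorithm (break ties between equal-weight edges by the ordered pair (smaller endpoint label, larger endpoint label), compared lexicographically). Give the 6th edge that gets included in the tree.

Sort edges by weight, then run Kruskal:
A-G (1): add — endpoints in different components.
B-D (1): add — endpoints in different components.
E-G (3): add — endpoints in different components.
F-G (4): add — endpoints in different components.
A-B (5): add — endpoints in different components.
E-F (6): skip — E and F already connected.
B-E (8): skip — B and E already connected.
A-D (11): skip — A and D already connected.
D-G (12): skip — D and G already connected.
C-E (14): add — endpoints in different components.
The 6th edge added is C-E.

C-E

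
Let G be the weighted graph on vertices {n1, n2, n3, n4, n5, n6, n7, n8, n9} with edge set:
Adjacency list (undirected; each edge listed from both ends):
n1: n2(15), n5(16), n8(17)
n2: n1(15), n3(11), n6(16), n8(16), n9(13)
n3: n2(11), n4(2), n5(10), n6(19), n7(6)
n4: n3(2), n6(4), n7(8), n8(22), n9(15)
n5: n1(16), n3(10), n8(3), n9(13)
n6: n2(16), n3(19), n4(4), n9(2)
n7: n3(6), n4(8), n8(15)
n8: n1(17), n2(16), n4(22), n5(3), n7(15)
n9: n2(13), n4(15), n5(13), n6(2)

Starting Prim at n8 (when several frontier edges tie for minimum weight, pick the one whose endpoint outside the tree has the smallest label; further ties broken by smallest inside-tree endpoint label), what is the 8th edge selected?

Prim, starting at n8.
Step 1: cheapest edge leaving the tree is n5-n8 (3); add n5.
Step 2: cheapest edge leaving the tree is n3-n5 (10); add n3.
Step 3: cheapest edge leaving the tree is n3-n4 (2); add n4.
Step 4: cheapest edge leaving the tree is n4-n6 (4); add n6.
Step 5: cheapest edge leaving the tree is n6-n9 (2); add n9.
Step 6: cheapest edge leaving the tree is n3-n7 (6); add n7.
Step 7: cheapest edge leaving the tree is n2-n3 (11); add n2.
Step 8: cheapest edge leaving the tree is n1-n2 (15); add n1.
The 8th edge added is n1-n2.

n1-n2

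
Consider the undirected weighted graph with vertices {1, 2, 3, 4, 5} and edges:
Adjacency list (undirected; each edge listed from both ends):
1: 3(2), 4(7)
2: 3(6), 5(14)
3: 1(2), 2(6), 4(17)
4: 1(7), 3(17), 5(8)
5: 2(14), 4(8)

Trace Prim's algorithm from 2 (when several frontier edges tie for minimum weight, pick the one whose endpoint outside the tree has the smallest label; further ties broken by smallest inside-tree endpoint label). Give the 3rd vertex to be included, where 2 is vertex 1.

1

Prim's algorithm from 2:
Step 1: cheapest edge leaving the tree is 2—3 (6); add 3.
Step 2: cheapest edge leaving the tree is 1—3 (2); add 1.
Step 3: cheapest edge leaving the tree is 1—4 (7); add 4.
Step 4: cheapest edge leaving the tree is 4—5 (8); add 5.
Vertex order: 2, 3, 1, 4, 5. The 3rd vertex is 1.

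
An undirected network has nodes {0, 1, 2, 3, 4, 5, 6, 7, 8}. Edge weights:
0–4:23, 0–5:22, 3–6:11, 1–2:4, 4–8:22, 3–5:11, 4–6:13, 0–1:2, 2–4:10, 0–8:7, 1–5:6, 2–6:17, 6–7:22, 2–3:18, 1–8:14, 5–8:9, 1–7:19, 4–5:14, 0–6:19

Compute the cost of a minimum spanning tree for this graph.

70

Sort edges by weight, then run Kruskal:
0–1 (2): add — endpoints in different components.
1–2 (4): add — endpoints in different components.
1–5 (6): add — endpoints in different components.
0–8 (7): add — endpoints in different components.
5–8 (9): skip — 5 and 8 already connected.
2–4 (10): add — endpoints in different components.
3–5 (11): add — endpoints in different components.
3–6 (11): add — endpoints in different components.
4–6 (13): skip — 4 and 6 already connected.
1–8 (14): skip — 1 and 8 already connected.
4–5 (14): skip — 4 and 5 already connected.
2–6 (17): skip — 2 and 6 already connected.
2–3 (18): skip — 2 and 3 already connected.
0–6 (19): skip — 0 and 6 already connected.
1–7 (19): add — endpoints in different components.
MST edges: 0–1, 1–2, 1–5, 0–8, 2–4, 3–5, 3–6, 1–7; total weight 2+4+6+7+10+11+11+19 = 70.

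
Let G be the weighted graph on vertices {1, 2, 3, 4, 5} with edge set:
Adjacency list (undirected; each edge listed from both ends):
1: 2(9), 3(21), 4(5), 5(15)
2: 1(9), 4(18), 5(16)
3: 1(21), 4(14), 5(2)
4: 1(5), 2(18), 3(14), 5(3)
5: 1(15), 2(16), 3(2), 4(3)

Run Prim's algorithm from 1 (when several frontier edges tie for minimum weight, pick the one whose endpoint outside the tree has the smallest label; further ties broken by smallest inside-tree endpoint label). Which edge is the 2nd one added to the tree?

4-5

Grow the tree from 1 using Prim:
Step 1: frontier [1 4 5, 1 2 9, 1 5 15, 1 3 21] → take 1 4 (5); add 4.
Step 2: frontier [1 2 9, 1 5 15, 1 3 21, 4 5 3, 3 4 14, 2 4 18] → take 4 5 (3); add 5.
Step 3: frontier [1 2 9, 1 3 21, 3 4 14, 2 4 18, 3 5 2, 2 5 16] → take 3 5 (2); add 3.
Step 4: frontier [1 2 9, 2 4 18, 2 5 16] → take 1 2 (9); add 2.
The 2nd edge added is 4 5.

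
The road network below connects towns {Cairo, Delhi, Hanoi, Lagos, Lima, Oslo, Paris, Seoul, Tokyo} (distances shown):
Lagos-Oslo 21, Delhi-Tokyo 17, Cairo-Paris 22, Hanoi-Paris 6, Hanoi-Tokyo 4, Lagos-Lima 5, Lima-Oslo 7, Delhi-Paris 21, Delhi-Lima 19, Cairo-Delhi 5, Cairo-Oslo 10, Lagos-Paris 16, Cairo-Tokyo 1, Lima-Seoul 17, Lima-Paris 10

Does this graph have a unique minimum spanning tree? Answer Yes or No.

No

Sort edges by weight, then run Kruskal:
Cairo-Tokyo (1): add — endpoints in different components.
Hanoi-Tokyo (4): add — endpoints in different components.
Cairo-Delhi (5): add — endpoints in different components.
Lagos-Lima (5): add — endpoints in different components.
Hanoi-Paris (6): add — endpoints in different components.
Lima-Oslo (7): add — endpoints in different components.
Cairo-Oslo (10): add — endpoints in different components.
Lima-Paris (10): skip — Lima and Paris already connected.
Lagos-Paris (16): skip — Lagos and Paris already connected.
Delhi-Tokyo (17): skip — Delhi and Tokyo already connected.
Lima-Seoul (17): add — endpoints in different components.
Non-tree edge Lima-Paris has weight 10, equal to the heaviest edge on its tree cycle — swapping gives another MST of the same weight. Not unique.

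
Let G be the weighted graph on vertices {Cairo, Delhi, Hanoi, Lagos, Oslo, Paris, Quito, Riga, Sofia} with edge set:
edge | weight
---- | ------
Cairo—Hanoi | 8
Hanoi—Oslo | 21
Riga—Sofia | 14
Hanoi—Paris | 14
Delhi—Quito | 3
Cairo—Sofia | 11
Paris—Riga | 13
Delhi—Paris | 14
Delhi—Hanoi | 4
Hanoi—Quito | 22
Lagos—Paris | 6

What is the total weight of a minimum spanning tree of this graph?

80

Prim's algorithm from Oslo:
Step 1: cheapest edge leaving the tree is Hanoi—Oslo (21); add Hanoi.
Step 2: cheapest edge leaving the tree is Delhi—Hanoi (4); add Delhi.
Step 3: cheapest edge leaving the tree is Delhi—Quito (3); add Quito.
Step 4: cheapest edge leaving the tree is Cairo—Hanoi (8); add Cairo.
Step 5: cheapest edge leaving the tree is Cairo—Sofia (11); add Sofia.
Step 6: cheapest edge leaving the tree is Delhi—Paris (14); add Paris.
Step 7: cheapest edge leaving the tree is Lagos—Paris (6); add Lagos.
Step 8: cheapest edge leaving the tree is Paris—Riga (13); add Riga.
MST edges: Hanoi—Oslo, Delhi—Hanoi, Delhi—Quito, Cairo—Hanoi, Cairo—Sofia, Delhi—Paris, Lagos—Paris, Paris—Riga; total weight 21+4+3+8+11+14+6+13 = 80.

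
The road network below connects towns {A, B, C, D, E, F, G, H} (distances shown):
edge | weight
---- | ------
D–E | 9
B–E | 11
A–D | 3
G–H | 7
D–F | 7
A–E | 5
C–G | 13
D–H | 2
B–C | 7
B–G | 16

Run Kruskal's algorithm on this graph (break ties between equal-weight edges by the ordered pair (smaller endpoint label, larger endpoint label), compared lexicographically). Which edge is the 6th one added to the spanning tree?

G-H

Kruskal's algorithm — process edges by increasing weight (ties by edge label):
D–H (2): add — endpoints in different components.
A–D (3): add — endpoints in different components.
A–E (5): add — endpoints in different components.
B–C (7): add — endpoints in different components.
D–F (7): add — endpoints in different components.
G–H (7): add — endpoints in different components.
D–E (9): skip — D and E already connected.
B–E (11): add — endpoints in different components.
The 6th edge added is G–H.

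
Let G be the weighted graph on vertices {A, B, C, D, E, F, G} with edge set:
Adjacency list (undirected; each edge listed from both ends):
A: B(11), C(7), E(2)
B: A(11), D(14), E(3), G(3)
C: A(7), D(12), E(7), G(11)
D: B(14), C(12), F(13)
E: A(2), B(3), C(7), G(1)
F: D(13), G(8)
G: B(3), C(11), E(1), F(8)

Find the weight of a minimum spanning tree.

33

Kruskal's algorithm — process edges by increasing weight (ties by edge label):
E-G (1): add. Components now {A} {B} {C} {D} {E,G} {F}
A-E (2): add. Components now {A,E,G} {B} {C} {D} {F}
B-E (3): add. Components now {A,B,E,G} {C} {D} {F}
B-G (3): skip — B and G already connected.
A-C (7): add. Components now {A,B,C,E,G} {D} {F}
C-E (7): skip — C and E already connected.
F-G (8): add. Components now {A,B,C,E,F,G} {D}
A-B (11): skip — A and B already connected.
C-G (11): skip — C and G already connected.
C-D (12): add. Components now {A,B,C,D,E,F,G}
MST edges: E-G, A-E, B-E, A-C, F-G, C-D; total weight 1+2+3+7+8+12 = 33.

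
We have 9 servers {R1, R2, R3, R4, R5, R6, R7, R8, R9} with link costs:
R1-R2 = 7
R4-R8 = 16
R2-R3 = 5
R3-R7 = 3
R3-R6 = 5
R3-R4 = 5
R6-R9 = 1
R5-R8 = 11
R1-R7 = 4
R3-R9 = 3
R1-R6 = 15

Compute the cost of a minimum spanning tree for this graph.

Prim, starting at R1.
Step 1: cheapest edge leaving the tree is R1-R7 (4); add R7.
Step 2: cheapest edge leaving the tree is R3-R7 (3); add R3.
Step 3: cheapest edge leaving the tree is R3-R9 (3); add R9.
Step 4: cheapest edge leaving the tree is R6-R9 (1); add R6.
Step 5: cheapest edge leaving the tree is R2-R3 (5); add R2.
Step 6: cheapest edge leaving the tree is R3-R4 (5); add R4.
Step 7: cheapest edge leaving the tree is R4-R8 (16); add R8.
Step 8: cheapest edge leaving the tree is R5-R8 (11); add R5.
MST edges: R1-R7, R3-R7, R3-R9, R6-R9, R2-R3, R3-R4, R4-R8, R5-R8; total weight 4+3+3+1+5+5+16+11 = 48.

48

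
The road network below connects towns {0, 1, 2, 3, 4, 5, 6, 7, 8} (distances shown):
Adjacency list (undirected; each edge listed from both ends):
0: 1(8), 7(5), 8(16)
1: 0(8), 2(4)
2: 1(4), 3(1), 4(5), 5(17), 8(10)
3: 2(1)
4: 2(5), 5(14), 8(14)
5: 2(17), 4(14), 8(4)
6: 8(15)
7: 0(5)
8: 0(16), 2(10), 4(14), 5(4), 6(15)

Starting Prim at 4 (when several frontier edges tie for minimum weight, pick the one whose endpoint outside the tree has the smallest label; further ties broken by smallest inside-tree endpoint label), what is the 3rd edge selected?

Prim, starting at 4.
Step 1: frontier [2 4 5, 4 5 14, 4 8 14] → take 2 4 (5); add 2.
Step 2: frontier [2 3 1, 1 2 4, 2 8 10, 2 5 17, 4 5 14, 4 8 14] → take 2 3 (1); add 3.
Step 3: frontier [1 2 4, 2 8 10, 2 5 17, 4 5 14, 4 8 14] → take 1 2 (4); add 1.
Step 4: frontier [0 1 8, 2 8 10, 2 5 17, 4 5 14, 4 8 14] → take 0 1 (8); add 0.
Step 5: frontier [0 7 5, 0 8 16, 2 8 10, 2 5 17, 4 5 14, 4 8 14] → take 0 7 (5); add 7.
Step 6: frontier [0 8 16, 2 8 10, 2 5 17, 4 5 14, 4 8 14] → take 2 8 (10); add 8.
Step 7: frontier [2 5 17, 4 5 14, 5 8 4, 6 8 15] → take 5 8 (4); add 5.
Step 8: frontier [6 8 15] → take 6 8 (15); add 6.
The 3rd edge added is 1 2.

1-2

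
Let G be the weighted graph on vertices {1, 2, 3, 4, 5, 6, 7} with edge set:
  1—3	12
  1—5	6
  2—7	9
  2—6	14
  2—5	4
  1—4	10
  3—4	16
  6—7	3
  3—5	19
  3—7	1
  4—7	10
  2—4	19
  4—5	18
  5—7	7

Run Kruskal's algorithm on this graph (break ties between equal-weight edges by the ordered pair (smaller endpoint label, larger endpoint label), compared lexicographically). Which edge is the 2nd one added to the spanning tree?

Kruskal's algorithm — process edges by increasing weight (ties by edge label):
3—7 (1): add — endpoints in different components.
6—7 (3): add — endpoints in different components.
2—5 (4): add — endpoints in different components.
1—5 (6): add — endpoints in different components.
5—7 (7): add — endpoints in different components.
2—7 (9): skip — 2 and 7 already connected.
1—4 (10): add — endpoints in different components.
The 2nd edge added is 6—7.

6-7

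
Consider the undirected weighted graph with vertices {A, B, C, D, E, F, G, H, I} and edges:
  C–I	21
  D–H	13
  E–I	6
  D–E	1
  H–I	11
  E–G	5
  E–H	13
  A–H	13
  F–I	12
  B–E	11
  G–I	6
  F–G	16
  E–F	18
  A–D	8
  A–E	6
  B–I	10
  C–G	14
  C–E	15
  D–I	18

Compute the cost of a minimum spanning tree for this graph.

Prim, starting at D.
Step 1: cheapest edge leaving the tree is D–E (1); add E.
Step 2: cheapest edge leaving the tree is E–G (5); add G.
Step 3: cheapest edge leaving the tree is A–E (6); add A.
Step 4: cheapest edge leaving the tree is E–I (6); add I.
Step 5: cheapest edge leaving the tree is B–I (10); add B.
Step 6: cheapest edge leaving the tree is H–I (11); add H.
Step 7: cheapest edge leaving the tree is F–I (12); add F.
Step 8: cheapest edge leaving the tree is C–G (14); add C.
MST edges: D–E, E–G, A–E, E–I, B–I, H–I, F–I, C–G; total weight 1+5+6+6+10+11+12+14 = 65.

65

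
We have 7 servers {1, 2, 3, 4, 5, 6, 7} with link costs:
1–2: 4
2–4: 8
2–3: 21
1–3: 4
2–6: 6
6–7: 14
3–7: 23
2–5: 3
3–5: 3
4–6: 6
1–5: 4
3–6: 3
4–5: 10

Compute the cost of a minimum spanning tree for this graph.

33

Grow the tree from 5 using Prim:
Step 1: cheapest edge leaving the tree is 2–5 (3); add 2.
Step 2: cheapest edge leaving the tree is 3–5 (3); add 3.
Step 3: cheapest edge leaving the tree is 3–6 (3); add 6.
Step 4: cheapest edge leaving the tree is 1–2 (4); add 1.
Step 5: cheapest edge leaving the tree is 4–6 (6); add 4.
Step 6: cheapest edge leaving the tree is 6–7 (14); add 7.
MST edges: 2–5, 3–5, 3–6, 1–2, 4–6, 6–7; total weight 3+3+3+4+6+14 = 33.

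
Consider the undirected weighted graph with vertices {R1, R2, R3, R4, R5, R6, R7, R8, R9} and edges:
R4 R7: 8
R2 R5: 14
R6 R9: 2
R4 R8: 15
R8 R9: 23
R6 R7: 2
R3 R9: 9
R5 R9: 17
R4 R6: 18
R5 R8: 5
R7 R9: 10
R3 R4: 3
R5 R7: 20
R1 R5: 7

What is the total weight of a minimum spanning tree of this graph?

56

Prim, starting at R7.
Step 1: frontier [R6 R7 2, R4 R7 8, R7 R9 10, R5 R7 20] → take R6 R7 (2); add R6.
Step 2: frontier [R6 R9 2, R4 R6 18, R4 R7 8, R7 R9 10, R5 R7 20] → take R6 R9 (2); add R9.
Step 3: frontier [R4 R6 18, R4 R7 8, R5 R7 20, R3 R9 9, R5 R9 17, R8 R9 23] → take R4 R7 (8); add R4.
Step 4: frontier [R3 R4 3, R4 R8 15, R5 R7 20, R3 R9 9, R5 R9 17, R8 R9 23] → take R3 R4 (3); add R3.
Step 5: frontier [R4 R8 15, R5 R7 20, R5 R9 17, R8 R9 23] → take R4 R8 (15); add R8.
Step 6: frontier [R5 R7 20, R5 R8 5, R5 R9 17] → take R5 R8 (5); add R5.
Step 7: frontier [R1 R5 7, R2 R5 14] → take R1 R5 (7); add R1.
Step 8: frontier [R2 R5 14] → take R2 R5 (14); add R2.
MST edges: R6 R7, R6 R9, R4 R7, R3 R4, R4 R8, R5 R8, R1 R5, R2 R5; total weight 2+2+8+3+15+5+7+14 = 56.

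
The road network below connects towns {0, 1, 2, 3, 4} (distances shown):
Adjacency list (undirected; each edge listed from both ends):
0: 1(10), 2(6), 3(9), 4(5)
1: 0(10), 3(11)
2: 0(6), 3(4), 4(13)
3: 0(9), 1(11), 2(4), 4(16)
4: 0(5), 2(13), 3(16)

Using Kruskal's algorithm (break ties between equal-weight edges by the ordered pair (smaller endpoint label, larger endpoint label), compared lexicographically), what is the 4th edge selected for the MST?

Sort edges by weight, then run Kruskal:
2 3 (4): add. Components now {0} {1} {2,3} {4}
0 4 (5): add. Components now {0,4} {1} {2,3}
0 2 (6): add. Components now {0,2,3,4} {1}
0 3 (9): skip — 0 and 3 already connected.
0 1 (10): add. Components now {0,1,2,3,4}
The 4th edge added is 0 1.

0-1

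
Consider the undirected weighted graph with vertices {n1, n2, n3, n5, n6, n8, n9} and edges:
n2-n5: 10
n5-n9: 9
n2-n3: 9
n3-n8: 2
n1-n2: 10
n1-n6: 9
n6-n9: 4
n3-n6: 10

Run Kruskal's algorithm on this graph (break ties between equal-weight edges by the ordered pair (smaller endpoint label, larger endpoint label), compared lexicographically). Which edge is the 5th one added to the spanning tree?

Kruskal: consider edges lightest-first.
n3-n8 (2): add. Components now {n9} {n2} {n3,n8} {n6} {n1} {n5}
n6-n9 (4): add. Components now {n6,n9} {n2} {n3,n8} {n1} {n5}
n1-n6 (9): add. Components now {n1,n6,n9} {n2} {n3,n8} {n5}
n2-n3 (9): add. Components now {n1,n6,n9} {n2,n3,n8} {n5}
n5-n9 (9): add. Components now {n1,n5,n6,n9} {n2,n3,n8}
n1-n2 (10): add. Components now {n1,n2,n3,n5,n6,n8,n9}
The 5th edge added is n5-n9.

n5-n9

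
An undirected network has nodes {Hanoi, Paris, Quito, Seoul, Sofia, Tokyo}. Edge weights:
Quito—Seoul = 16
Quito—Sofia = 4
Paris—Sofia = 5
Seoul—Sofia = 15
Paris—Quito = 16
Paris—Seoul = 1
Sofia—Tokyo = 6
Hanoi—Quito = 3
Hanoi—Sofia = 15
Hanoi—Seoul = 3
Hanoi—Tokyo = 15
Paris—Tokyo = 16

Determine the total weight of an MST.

Grow the tree from Seoul using Prim:
Step 1: cheapest edge leaving the tree is Paris—Seoul (1); add Paris.
Step 2: cheapest edge leaving the tree is Hanoi—Seoul (3); add Hanoi.
Step 3: cheapest edge leaving the tree is Hanoi—Quito (3); add Quito.
Step 4: cheapest edge leaving the tree is Quito—Sofia (4); add Sofia.
Step 5: cheapest edge leaving the tree is Sofia—Tokyo (6); add Tokyo.
MST edges: Paris—Seoul, Hanoi—Seoul, Hanoi—Quito, Quito—Sofia, Sofia—Tokyo; total weight 1+3+3+4+6 = 17.

17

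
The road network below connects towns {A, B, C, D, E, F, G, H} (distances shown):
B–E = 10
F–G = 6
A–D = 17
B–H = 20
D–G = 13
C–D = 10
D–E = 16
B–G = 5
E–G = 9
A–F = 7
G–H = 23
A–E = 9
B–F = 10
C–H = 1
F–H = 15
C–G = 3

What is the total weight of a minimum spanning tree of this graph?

41

Kruskal: consider edges lightest-first.
C–H (1): add — endpoints in different components.
C–G (3): add — endpoints in different components.
B–G (5): add — endpoints in different components.
F–G (6): add — endpoints in different components.
A–F (7): add — endpoints in different components.
A–E (9): add — endpoints in different components.
E–G (9): skip — E and G already connected.
B–E (10): skip — B and E already connected.
B–F (10): skip — B and F already connected.
C–D (10): add — endpoints in different components.
MST edges: C–H, C–G, B–G, F–G, A–F, A–E, C–D; total weight 1+3+5+6+7+9+10 = 41.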